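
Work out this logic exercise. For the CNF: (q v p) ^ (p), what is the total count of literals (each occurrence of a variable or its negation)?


Counting literals in each clause:
Clause 1: 2 literal(s)
Clause 2: 1 literal(s)
Total = 3

3


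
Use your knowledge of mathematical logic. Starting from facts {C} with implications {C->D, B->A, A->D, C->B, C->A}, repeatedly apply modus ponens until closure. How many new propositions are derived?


Initial facts: {C}
Apply modus ponens to closure:
  C and C->D  =>  D
  C and C->B  =>  B
  C and C->A  =>  A
Final known: {A, B, C, D}
New propositions: {A, B, D}
Count = 3

3


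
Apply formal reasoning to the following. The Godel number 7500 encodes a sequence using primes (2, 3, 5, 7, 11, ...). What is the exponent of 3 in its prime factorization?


Factorize 7500 by dividing by 3 repeatedly.
Division steps: 3 divides 7500 exactly 1 time(s).
Exponent of 3 = 1

1


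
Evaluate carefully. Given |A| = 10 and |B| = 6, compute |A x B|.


The Cartesian product A x B contains all ordered pairs (a, b).
|A x B| = |A| * |B| = 10 * 6 = 60

60


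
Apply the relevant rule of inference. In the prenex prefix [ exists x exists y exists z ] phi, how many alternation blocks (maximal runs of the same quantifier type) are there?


Quantifier-type sequence: E E E  (A=forall, E=exists)
Group into maximal same-type runs:
  Ex3
Number of blocks = 1

1


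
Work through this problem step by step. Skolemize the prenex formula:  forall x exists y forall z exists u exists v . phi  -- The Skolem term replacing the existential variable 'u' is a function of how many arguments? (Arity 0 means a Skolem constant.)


Quantifier prefix: forall x exists y forall z exists u exists v
'u' is existentially quantified at position 4.
Universal variables preceding it: x, z
Skolem function arity = 2

2


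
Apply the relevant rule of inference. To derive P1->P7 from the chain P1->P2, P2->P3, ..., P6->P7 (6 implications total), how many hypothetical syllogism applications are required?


With 6 implications in a chain connecting 7 propositions:
P1->P2, P2->P3, ..., P6->P7
Steps needed = (number of implications) - 1 = 6 - 1 = 5

5


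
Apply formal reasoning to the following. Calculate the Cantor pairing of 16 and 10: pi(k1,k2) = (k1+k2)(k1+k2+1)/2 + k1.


k1 + k2 = 26
(k1+k2)(k1+k2+1)/2 = 26 * 27 / 2 = 351
pi = 351 + 16 = 367

367


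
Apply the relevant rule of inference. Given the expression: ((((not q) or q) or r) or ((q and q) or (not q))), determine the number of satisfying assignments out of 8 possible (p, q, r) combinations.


Check all 8 assignments:
p=0, q=0, r=0: 1
p=0, q=0, r=1: 1
p=0, q=1, r=0: 1
p=0, q=1, r=1: 1
p=1, q=0, r=0: 1
p=1, q=0, r=1: 1
p=1, q=1, r=0: 1
p=1, q=1, r=1: 1
Count of True = 8

8


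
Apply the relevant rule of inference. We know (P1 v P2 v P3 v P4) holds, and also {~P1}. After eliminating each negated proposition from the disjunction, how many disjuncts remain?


Original disjuncts (4): P1, P2, P3, P4
Negated (eliminate): ~P1
Remaining disjuncts: P2, P3, P4
Count = 4 - 1 = 3

3


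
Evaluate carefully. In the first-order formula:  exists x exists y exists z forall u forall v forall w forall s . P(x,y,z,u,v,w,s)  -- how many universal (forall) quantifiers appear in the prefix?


Quantifier prefix: exists x exists y exists z forall u forall v forall w forall s
Mark each quantifier type:
  E E E U U U U
Universal count = 4, Existential count = 3
Asked for universal (forall) quantifiers: 4

4


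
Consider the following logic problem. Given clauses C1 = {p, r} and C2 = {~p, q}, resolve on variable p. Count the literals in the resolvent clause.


Remove p from C1 and ~p from C2.
C1 remainder: {r}
C2 remainder: {q}
Union (resolvent): {q, r}
Resolvent has 2 literal(s).

2


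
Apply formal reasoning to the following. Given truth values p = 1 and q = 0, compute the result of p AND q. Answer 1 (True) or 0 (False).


p = 1, q = 0
Operation: p AND q
Evaluate: 1 AND 0 = 0

0


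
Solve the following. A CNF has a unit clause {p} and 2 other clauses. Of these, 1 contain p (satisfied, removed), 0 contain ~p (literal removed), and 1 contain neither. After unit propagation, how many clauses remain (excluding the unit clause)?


Satisfied (removed): 1
Shortened (remain): 0
Unchanged (remain): 1
Remaining = 0 + 1 = 1

1


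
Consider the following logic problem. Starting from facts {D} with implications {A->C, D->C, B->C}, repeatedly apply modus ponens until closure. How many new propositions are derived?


Initial facts: {D}
Apply modus ponens to closure:
  D and D->C  =>  C
Final known: {C, D}
New propositions: {C}
Count = 1

1


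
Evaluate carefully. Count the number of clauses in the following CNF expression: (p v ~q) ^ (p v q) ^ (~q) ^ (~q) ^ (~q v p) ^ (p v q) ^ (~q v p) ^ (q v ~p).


A CNF formula is a conjunction of clauses.
Clauses are separated by ^.
Counting the conjuncts: 8 clauses.

8


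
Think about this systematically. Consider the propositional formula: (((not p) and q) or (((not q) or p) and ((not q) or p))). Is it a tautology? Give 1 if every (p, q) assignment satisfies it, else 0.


Check all 4 assignments:
p=0, q=0: 1
p=0, q=1: 1
p=1, q=0: 1
p=1, q=1: 1
Satisfying count = 4/4.
Tautology iff count = 4: yes.

1


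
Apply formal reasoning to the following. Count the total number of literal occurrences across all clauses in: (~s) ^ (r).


Counting literals in each clause:
Clause 1: 1 literal(s)
Clause 2: 1 literal(s)
Total = 2

2


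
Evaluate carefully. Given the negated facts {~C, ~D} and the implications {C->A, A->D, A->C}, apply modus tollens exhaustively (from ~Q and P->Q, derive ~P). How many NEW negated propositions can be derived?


Initial negated facts: {~C, ~D}
Apply modus tollens to closure:
  ~D and A->D  =>  ~A
Final negated: {~A, ~C, ~D}
New negations: {~A}
Count = 1

1


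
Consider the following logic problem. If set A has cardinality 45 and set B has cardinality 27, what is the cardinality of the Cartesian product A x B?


The Cartesian product A x B contains all ordered pairs (a, b).
|A x B| = |A| * |B| = 45 * 27 = 1215

1215


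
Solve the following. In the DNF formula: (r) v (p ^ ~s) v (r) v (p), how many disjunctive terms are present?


A DNF formula is a disjunction of terms (conjunctions).
Terms are separated by v.
Counting the disjuncts: 4 terms.

4


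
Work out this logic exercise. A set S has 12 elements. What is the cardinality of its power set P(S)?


The power set of a set with n elements has 2^n elements.
|P(S)| = 2^12 = 4096

4096


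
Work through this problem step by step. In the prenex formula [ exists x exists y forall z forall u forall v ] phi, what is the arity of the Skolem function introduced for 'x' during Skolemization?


Quantifier prefix: exists x exists y forall z forall u forall v
'x' is existentially quantified at position 1.
No universal quantifiers precede it.
Skolem function arity = 0 (a Skolem constant)

0


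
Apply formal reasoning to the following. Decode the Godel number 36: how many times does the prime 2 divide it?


Factorize 36 by dividing by 2 repeatedly.
Division steps: 2 divides 36 exactly 2 time(s).
Exponent of 2 = 2

2


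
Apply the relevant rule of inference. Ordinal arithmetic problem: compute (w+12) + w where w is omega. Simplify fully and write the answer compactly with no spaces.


Compute (w+12) + w.
Ordinal + is associative but NOT commutative; for finite n>0, n + w = w but w + n stays w+n.
(w+12) + w = w + (12+w) = w + w = w*2 (the finite tail 12 is absorbed by the right w).
Result = w*2

w*2


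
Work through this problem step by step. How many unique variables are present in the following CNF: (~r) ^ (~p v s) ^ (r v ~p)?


Identify each variable that appears in the formula.
Variables found: p, r, s
Count = 3

3


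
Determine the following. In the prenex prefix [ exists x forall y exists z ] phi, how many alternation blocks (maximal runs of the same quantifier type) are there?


Quantifier-type sequence: E A E  (A=forall, E=exists)
Group into maximal same-type runs:
  Ex1 | Ax1 | Ex1
Number of blocks = 3

3


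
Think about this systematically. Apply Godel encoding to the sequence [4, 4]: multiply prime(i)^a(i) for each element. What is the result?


Encode each element as an exponent of the corresponding prime:
  2^4 = 16
  3^4 = 81
Product = 16 * 81 = 1296

1296


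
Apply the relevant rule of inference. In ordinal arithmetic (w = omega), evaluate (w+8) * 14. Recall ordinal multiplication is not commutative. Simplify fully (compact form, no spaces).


Compute (w+8) * 14.
Ordinal * is associative and left-distributive over +, but NOT commutative; for finite n>1, n*w = w but w*n stays w*n.
(w+8) * 14 = (w+8) repeated 14 times. Each intermediate +8 is absorbed by the following w; only the last survives: w*14+8.
Result = w*14+8

w*14+8


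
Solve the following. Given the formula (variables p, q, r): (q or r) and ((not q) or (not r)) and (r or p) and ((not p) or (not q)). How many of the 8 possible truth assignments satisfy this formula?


Evaluate all 8 assignments for p, q, r:
p=0, q=0, r=0: 0
p=0, q=0, r=1: 1
p=0, q=1, r=0: 0
p=0, q=1, r=1: 0
p=1, q=0, r=0: 0
p=1, q=0, r=1: 1
p=1, q=1, r=0: 0
p=1, q=1, r=1: 0
Satisfying count = 2

2


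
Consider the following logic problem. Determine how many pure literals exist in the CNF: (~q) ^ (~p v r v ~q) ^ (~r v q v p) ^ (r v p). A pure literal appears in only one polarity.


Check each variable for pure literal status:
p: mixed (not pure)
q: mixed (not pure)
r: mixed (not pure)
Pure literal count = 0

0


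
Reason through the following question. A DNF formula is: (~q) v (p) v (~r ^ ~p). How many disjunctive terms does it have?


A DNF formula is a disjunction of terms (conjunctions).
Terms are separated by v.
Counting the disjuncts: 3 terms.

3


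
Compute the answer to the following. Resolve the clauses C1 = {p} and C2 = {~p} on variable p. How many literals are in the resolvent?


Remove p from C1 and ~p from C2.
C1 remainder: {}
C2 remainder: {}
Union (resolvent): {} (empty clause)
Resolvent has 0 literal(s).

0


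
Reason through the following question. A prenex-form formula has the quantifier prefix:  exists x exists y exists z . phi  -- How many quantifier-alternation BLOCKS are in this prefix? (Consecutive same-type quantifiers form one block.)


Quantifier-type sequence: E E E  (A=forall, E=exists)
Group into maximal same-type runs:
  Ex3
Number of blocks = 1

1


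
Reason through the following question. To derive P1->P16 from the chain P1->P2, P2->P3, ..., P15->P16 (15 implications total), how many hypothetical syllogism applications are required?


With 15 implications in a chain connecting 16 propositions:
P1->P2, P2->P3, ..., P15->P16
Steps needed = (number of implications) - 1 = 15 - 1 = 14

14


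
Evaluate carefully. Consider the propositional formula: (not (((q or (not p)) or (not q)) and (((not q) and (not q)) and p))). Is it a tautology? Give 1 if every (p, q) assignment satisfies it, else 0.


Check all 4 assignments:
p=0, q=0: 1
p=0, q=1: 1
p=1, q=0: 0
p=1, q=1: 1
Satisfying count = 3/4.
Tautology iff count = 4: no.

0


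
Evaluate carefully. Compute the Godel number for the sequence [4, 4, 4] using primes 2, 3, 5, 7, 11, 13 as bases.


Encode each element as an exponent of the corresponding prime:
  2^4 = 16
  3^4 = 81
  5^4 = 625
Product = 16 * 81 * 625 = 810000

810000


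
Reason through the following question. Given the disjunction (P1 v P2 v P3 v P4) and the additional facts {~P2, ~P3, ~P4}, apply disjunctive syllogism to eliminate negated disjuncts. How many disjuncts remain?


Original disjuncts (4): P1, P2, P3, P4
Negated (eliminate): ~P2, ~P3, ~P4
Remaining disjuncts: P1
Count = 4 - 3 = 1

1


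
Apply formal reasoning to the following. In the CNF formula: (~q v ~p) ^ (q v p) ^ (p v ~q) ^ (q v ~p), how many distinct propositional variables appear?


Identify each variable that appears in the formula.
Variables found: p, q
Count = 2

2


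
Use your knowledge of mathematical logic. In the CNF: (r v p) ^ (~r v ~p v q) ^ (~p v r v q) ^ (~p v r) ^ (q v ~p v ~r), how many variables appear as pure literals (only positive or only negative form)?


Check each variable for pure literal status:
p: mixed (not pure)
q: pure positive
r: mixed (not pure)
Pure literal count = 1

1


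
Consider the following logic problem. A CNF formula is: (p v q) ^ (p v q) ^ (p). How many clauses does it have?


A CNF formula is a conjunction of clauses.
Clauses are separated by ^.
Counting the conjuncts: 3 clauses.

3


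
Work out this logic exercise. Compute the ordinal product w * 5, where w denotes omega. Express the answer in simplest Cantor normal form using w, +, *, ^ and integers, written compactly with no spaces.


Compute w * 5.
Ordinal * is associative and left-distributive over +, but NOT commutative; for finite n>1, n*w = w but w*n stays w*n.
w * 5 means 5 copies of w concatenated: w*5.
Result = w*5

w*5


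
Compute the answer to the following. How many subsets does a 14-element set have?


The power set of a set with n elements has 2^n elements.
|P(S)| = 2^14 = 16384

16384


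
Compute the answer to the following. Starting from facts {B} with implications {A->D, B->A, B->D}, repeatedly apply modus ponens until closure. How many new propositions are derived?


Initial facts: {B}
Apply modus ponens to closure:
  B and B->A  =>  A
  B and B->D  =>  D
Final known: {A, B, D}
New propositions: {A, D}
Count = 2

2


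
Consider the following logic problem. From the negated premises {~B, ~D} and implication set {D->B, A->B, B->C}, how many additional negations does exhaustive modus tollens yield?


Initial negated facts: {~B, ~D}
Apply modus tollens to closure:
  ~B and A->B  =>  ~A
Final negated: {~A, ~B, ~D}
New negations: {~A}
Count = 1

1


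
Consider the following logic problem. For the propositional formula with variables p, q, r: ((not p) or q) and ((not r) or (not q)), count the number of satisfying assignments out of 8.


Evaluate all 8 assignments for p, q, r:
p=0, q=0, r=0: 1
p=0, q=0, r=1: 1
p=0, q=1, r=0: 1
p=0, q=1, r=1: 0
p=1, q=0, r=0: 0
p=1, q=0, r=1: 0
p=1, q=1, r=0: 1
p=1, q=1, r=1: 0
Satisfying count = 4

4


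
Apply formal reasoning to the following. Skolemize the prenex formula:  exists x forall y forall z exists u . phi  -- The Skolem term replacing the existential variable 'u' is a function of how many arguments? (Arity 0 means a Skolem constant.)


Quantifier prefix: exists x forall y forall z exists u
'u' is existentially quantified at position 4.
Universal variables preceding it: y, z
Skolem function arity = 2

2


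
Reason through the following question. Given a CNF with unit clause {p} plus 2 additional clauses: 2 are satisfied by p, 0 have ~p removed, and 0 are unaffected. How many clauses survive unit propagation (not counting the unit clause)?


Satisfied (removed): 2
Shortened (remain): 0
Unchanged (remain): 0
Remaining = 0 + 0 = 0

0


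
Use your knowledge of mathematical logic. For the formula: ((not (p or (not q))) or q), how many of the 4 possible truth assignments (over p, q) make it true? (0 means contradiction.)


Check all 4 assignments:
p=0, q=0: 0
p=0, q=1: 1
p=1, q=0: 0
p=1, q=1: 1
Count of True = 2

2


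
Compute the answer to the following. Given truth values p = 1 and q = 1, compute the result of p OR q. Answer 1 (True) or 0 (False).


p = 1, q = 1
Operation: p OR q
Evaluate: 1 OR 1 = 1

1


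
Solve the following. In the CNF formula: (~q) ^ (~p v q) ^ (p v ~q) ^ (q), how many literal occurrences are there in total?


Counting literals in each clause:
Clause 1: 1 literal(s)
Clause 2: 2 literal(s)
Clause 3: 2 literal(s)
Clause 4: 1 literal(s)
Total = 6

6


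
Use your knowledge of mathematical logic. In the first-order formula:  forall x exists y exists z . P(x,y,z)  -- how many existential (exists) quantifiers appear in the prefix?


Quantifier prefix: forall x exists y exists z
Mark each quantifier type:
  U E E
Universal count = 1, Existential count = 2
Asked for existential (exists) quantifiers: 2

2


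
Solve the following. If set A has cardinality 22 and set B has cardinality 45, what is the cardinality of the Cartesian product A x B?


The Cartesian product A x B contains all ordered pairs (a, b).
|A x B| = |A| * |B| = 22 * 45 = 990

990


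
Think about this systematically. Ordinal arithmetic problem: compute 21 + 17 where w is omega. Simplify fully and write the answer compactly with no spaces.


Compute 21 + 17.
Ordinal + is associative but NOT commutative; for finite n>0, n + w = w but w + n stays w+n.
Both operands finite; ordinal + agrees with natural +: 21 + 17 = 38.
Result = 38

38


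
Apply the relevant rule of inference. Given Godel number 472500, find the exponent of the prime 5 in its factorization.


Factorize 472500 by dividing by 5 repeatedly.
Division steps: 5 divides 472500 exactly 4 time(s).
Exponent of 5 = 4

4


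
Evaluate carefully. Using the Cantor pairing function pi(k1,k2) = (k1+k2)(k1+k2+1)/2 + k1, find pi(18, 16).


k1 + k2 = 34
(k1+k2)(k1+k2+1)/2 = 34 * 35 / 2 = 595
pi = 595 + 18 = 613

613


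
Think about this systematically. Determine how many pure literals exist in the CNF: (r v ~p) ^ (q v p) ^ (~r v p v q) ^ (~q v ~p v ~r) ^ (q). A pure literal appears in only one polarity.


Check each variable for pure literal status:
p: mixed (not pure)
q: mixed (not pure)
r: mixed (not pure)
Pure literal count = 0

0


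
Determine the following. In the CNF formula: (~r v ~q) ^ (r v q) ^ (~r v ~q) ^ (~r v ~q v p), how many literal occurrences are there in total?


Counting literals in each clause:
Clause 1: 2 literal(s)
Clause 2: 2 literal(s)
Clause 3: 2 literal(s)
Clause 4: 3 literal(s)
Total = 9

9


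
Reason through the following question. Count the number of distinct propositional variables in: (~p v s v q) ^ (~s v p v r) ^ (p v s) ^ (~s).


Identify each variable that appears in the formula.
Variables found: p, q, r, s
Count = 4

4


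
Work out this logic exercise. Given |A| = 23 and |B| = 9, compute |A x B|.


The Cartesian product A x B contains all ordered pairs (a, b).
|A x B| = |A| * |B| = 23 * 9 = 207

207


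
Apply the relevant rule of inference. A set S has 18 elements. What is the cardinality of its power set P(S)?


The power set of a set with n elements has 2^n elements.
|P(S)| = 2^18 = 262144

262144


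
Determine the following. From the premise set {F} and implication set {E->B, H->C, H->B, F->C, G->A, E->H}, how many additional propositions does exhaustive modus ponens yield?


Initial facts: {F}
Apply modus ponens to closure:
  F and F->C  =>  C
Final known: {C, F}
New propositions: {C}
Count = 1

1


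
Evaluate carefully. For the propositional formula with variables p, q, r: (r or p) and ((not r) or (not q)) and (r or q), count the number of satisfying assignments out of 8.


Evaluate all 8 assignments for p, q, r:
p=0, q=0, r=0: 0
p=0, q=0, r=1: 1
p=0, q=1, r=0: 0
p=0, q=1, r=1: 0
p=1, q=0, r=0: 0
p=1, q=0, r=1: 1
p=1, q=1, r=0: 1
p=1, q=1, r=1: 0
Satisfying count = 3

3


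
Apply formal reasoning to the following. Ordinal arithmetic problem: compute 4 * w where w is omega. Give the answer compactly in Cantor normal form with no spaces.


Compute 4 * w.
Ordinal * is associative and left-distributive over +, but NOT commutative; for finite n>1, n*w = w but w*n stays w*n.
For finite n>0, n * w = sup{n*k : k<w} = w. So 4 * w = w.
Result = w

w


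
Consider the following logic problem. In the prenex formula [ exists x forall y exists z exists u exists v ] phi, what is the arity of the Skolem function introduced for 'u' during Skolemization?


Quantifier prefix: exists x forall y exists z exists u exists v
'u' is existentially quantified at position 4.
Universal variables preceding it: y
Skolem function arity = 1

1


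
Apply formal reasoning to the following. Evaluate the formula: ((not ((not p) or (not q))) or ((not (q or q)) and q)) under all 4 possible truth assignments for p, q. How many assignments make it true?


Check all 4 assignments:
p=0, q=0: 0
p=0, q=1: 0
p=1, q=0: 0
p=1, q=1: 1
Count of True = 1

1


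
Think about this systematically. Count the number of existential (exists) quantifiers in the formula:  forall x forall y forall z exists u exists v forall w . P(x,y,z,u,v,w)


Quantifier prefix: forall x forall y forall z exists u exists v forall w
Mark each quantifier type:
  U U U E E U
Universal count = 4, Existential count = 2
Asked for existential (exists) quantifiers: 2

2


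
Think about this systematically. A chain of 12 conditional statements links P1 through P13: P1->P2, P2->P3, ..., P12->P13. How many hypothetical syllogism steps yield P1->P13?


With 12 implications in a chain connecting 13 propositions:
P1->P2, P2->P3, ..., P12->P13
Steps needed = (number of implications) - 1 = 12 - 1 = 11

11


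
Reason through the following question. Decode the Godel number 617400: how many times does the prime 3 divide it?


Factorize 617400 by dividing by 3 repeatedly.
Division steps: 3 divides 617400 exactly 2 time(s).
Exponent of 3 = 2

2


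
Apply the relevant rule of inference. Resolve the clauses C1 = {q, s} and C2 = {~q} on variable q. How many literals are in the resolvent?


Remove q from C1 and ~q from C2.
C1 remainder: {s}
C2 remainder: {}
Union (resolvent): {s}
Resolvent has 1 literal(s).

1


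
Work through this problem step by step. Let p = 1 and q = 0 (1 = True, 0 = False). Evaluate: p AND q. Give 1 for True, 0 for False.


p = 1, q = 0
Operation: p AND q
Evaluate: 1 AND 0 = 0

0


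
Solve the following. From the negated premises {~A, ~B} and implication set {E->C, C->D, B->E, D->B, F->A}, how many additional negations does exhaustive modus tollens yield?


Initial negated facts: {~A, ~B}
Apply modus tollens to closure:
  ~B and D->B  =>  ~D
  ~A and F->A  =>  ~F
  ~D and C->D  =>  ~C
  ~C and E->C  =>  ~E
Final negated: {~A, ~B, ~C, ~D, ~E, ~F}
New negations: {~C, ~D, ~E, ~F}
Count = 4

4


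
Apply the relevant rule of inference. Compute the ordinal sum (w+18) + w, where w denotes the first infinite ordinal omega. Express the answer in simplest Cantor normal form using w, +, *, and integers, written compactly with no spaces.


Compute (w+18) + w.
Ordinal + is associative but NOT commutative; for finite n>0, n + w = w but w + n stays w+n.
(w+18) + w = w + (18+w) = w + w = w*2 (the finite tail 18 is absorbed by the right w).
Result = w*2

w*2


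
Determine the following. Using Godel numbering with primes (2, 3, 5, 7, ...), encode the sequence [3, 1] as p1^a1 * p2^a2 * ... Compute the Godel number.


Encode each element as an exponent of the corresponding prime:
  2^3 = 8
  3^1 = 3
Product = 8 * 3 = 24

24


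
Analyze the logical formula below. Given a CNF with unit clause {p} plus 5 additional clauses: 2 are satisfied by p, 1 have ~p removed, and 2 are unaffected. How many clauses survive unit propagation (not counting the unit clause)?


Satisfied (removed): 2
Shortened (remain): 1
Unchanged (remain): 2
Remaining = 1 + 2 = 3

3


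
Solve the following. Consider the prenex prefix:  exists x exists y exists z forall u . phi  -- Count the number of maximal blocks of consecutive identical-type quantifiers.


Quantifier-type sequence: E E E A  (A=forall, E=exists)
Group into maximal same-type runs:
  Ex3 | Ax1
Number of blocks = 2

2


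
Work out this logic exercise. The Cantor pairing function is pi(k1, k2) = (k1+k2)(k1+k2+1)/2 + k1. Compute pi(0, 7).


k1 + k2 = 7
(k1+k2)(k1+k2+1)/2 = 7 * 8 / 2 = 28
pi = 28 + 0 = 28

28


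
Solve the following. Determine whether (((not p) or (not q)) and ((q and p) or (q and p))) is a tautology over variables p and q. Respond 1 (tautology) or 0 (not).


Check all 4 assignments:
p=0, q=0: 0
p=0, q=1: 0
p=1, q=0: 0
p=1, q=1: 0
Satisfying count = 0/4.
Tautology iff count = 4: no.

0


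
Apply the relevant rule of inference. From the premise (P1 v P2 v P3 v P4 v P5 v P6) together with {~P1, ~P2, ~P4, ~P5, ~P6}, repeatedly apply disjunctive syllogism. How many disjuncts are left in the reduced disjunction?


Original disjuncts (6): P1, P2, P3, P4, P5, P6
Negated (eliminate): ~P1, ~P2, ~P4, ~P5, ~P6
Remaining disjuncts: P3
Count = 6 - 5 = 1

1


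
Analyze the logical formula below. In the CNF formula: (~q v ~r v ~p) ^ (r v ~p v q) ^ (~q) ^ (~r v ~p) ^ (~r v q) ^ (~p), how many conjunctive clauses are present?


A CNF formula is a conjunction of clauses.
Clauses are separated by ^.
Counting the conjuncts: 6 clauses.

6


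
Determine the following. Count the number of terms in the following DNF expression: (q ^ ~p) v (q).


A DNF formula is a disjunction of terms (conjunctions).
Terms are separated by v.
Counting the disjuncts: 2 terms.

2


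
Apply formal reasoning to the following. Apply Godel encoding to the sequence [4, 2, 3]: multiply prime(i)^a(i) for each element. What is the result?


Encode each element as an exponent of the corresponding prime:
  2^4 = 16
  3^2 = 9
  5^3 = 125
Product = 16 * 9 * 125 = 18000

18000


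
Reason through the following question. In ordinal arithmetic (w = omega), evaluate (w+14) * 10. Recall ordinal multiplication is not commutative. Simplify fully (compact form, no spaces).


Compute (w+14) * 10.
Ordinal * is associative and left-distributive over +, but NOT commutative; for finite n>1, n*w = w but w*n stays w*n.
(w+14) * 10 = (w+14) repeated 10 times. Each intermediate +14 is absorbed by the following w; only the last survives: w*10+14.
Result = w*10+14

w*10+14


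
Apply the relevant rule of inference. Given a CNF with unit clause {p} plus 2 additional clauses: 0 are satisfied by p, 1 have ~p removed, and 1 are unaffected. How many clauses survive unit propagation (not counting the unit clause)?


Satisfied (removed): 0
Shortened (remain): 1
Unchanged (remain): 1
Remaining = 1 + 1 = 2

2


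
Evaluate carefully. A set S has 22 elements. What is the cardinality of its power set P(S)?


The power set of a set with n elements has 2^n elements.
|P(S)| = 2^22 = 4194304

4194304


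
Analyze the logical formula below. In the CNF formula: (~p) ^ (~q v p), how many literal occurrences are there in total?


Counting literals in each clause:
Clause 1: 1 literal(s)
Clause 2: 2 literal(s)
Total = 3

3


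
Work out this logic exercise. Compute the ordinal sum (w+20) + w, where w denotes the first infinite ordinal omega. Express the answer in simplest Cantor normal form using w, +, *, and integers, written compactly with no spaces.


Compute (w+20) + w.
Ordinal + is associative but NOT commutative; for finite n>0, n + w = w but w + n stays w+n.
(w+20) + w = w + (20+w) = w + w = w*2 (the finite tail 20 is absorbed by the right w).
Result = w*2

w*2


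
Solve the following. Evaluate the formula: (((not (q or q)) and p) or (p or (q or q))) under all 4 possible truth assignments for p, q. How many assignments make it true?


Check all 4 assignments:
p=0, q=0: 0
p=0, q=1: 1
p=1, q=0: 1
p=1, q=1: 1
Count of True = 3

3


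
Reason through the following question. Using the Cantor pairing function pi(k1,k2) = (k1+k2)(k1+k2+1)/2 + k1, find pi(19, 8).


k1 + k2 = 27
(k1+k2)(k1+k2+1)/2 = 27 * 28 / 2 = 378
pi = 378 + 19 = 397

397


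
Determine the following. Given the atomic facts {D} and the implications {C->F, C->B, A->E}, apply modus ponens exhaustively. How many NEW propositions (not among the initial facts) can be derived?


Initial facts: {D}
Apply modus ponens to closure:
  (no implication fires)
Final known: {D}
New propositions: {(none)}
Count = 0

0


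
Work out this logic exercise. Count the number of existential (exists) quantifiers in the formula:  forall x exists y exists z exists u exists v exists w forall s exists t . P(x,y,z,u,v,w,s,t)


Quantifier prefix: forall x exists y exists z exists u exists v exists w forall s exists t
Mark each quantifier type:
  U E E E E E U E
Universal count = 2, Existential count = 6
Asked for existential (exists) quantifiers: 6

6


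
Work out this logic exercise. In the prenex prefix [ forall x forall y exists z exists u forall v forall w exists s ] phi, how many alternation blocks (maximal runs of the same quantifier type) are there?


Quantifier-type sequence: A A E E A A E  (A=forall, E=exists)
Group into maximal same-type runs:
  Ax2 | Ex2 | Ax2 | Ex1
Number of blocks = 4

4


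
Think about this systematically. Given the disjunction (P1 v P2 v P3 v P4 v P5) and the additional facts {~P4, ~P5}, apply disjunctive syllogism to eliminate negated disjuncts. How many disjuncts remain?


Original disjuncts (5): P1, P2, P3, P4, P5
Negated (eliminate): ~P4, ~P5
Remaining disjuncts: P1, P2, P3
Count = 5 - 2 = 3

3


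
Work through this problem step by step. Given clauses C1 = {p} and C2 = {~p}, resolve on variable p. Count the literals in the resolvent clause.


Remove p from C1 and ~p from C2.
C1 remainder: {}
C2 remainder: {}
Union (resolvent): {} (empty clause)
Resolvent has 0 literal(s).

0


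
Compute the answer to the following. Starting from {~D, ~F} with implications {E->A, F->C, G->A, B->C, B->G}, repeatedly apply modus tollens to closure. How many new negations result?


Initial negated facts: {~D, ~F}
Apply modus tollens to closure:
  (no implication fires)
Final negated: {~D, ~F}
New negations: {(none)}
Count = 0

0


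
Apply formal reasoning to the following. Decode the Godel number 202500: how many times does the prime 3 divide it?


Factorize 202500 by dividing by 3 repeatedly.
Division steps: 3 divides 202500 exactly 4 time(s).
Exponent of 3 = 4

4


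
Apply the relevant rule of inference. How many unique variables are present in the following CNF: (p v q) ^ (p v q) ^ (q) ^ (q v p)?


Identify each variable that appears in the formula.
Variables found: p, q
Count = 2

2


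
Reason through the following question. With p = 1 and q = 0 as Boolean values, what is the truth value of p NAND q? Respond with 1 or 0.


p = 1, q = 0
Operation: p NAND q
Evaluate: 1 NAND 0 = 1

1


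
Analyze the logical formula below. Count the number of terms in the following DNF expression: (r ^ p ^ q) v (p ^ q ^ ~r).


A DNF formula is a disjunction of terms (conjunctions).
Terms are separated by v.
Counting the disjuncts: 2 terms.

2


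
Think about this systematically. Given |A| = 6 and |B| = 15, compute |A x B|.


The Cartesian product A x B contains all ordered pairs (a, b).
|A x B| = |A| * |B| = 6 * 15 = 90

90


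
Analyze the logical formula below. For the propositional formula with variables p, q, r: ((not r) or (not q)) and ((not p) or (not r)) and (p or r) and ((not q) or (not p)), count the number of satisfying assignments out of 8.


Evaluate all 8 assignments for p, q, r:
p=0, q=0, r=0: 0
p=0, q=0, r=1: 1
p=0, q=1, r=0: 0
p=0, q=1, r=1: 0
p=1, q=0, r=0: 1
p=1, q=0, r=1: 0
p=1, q=1, r=0: 0
p=1, q=1, r=1: 0
Satisfying count = 2

2


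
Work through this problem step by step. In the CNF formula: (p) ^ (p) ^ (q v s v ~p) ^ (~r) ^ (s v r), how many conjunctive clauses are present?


A CNF formula is a conjunction of clauses.
Clauses are separated by ^.
Counting the conjuncts: 5 clauses.

5


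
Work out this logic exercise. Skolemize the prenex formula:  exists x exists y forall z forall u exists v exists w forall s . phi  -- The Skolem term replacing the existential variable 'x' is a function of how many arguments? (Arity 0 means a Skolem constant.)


Quantifier prefix: exists x exists y forall z forall u exists v exists w forall s
'x' is existentially quantified at position 1.
No universal quantifiers precede it.
Skolem function arity = 0 (a Skolem constant)

0


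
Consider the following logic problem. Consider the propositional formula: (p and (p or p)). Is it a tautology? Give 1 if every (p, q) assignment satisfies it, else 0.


Check all 4 assignments:
p=0, q=0: 0
p=0, q=1: 0
p=1, q=0: 1
p=1, q=1: 1
Satisfying count = 2/4.
Tautology iff count = 4: no.

0


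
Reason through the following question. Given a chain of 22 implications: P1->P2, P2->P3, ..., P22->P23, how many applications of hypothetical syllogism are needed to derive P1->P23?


With 22 implications in a chain connecting 23 propositions:
P1->P2, P2->P3, ..., P22->P23
Steps needed = (number of implications) - 1 = 22 - 1 = 21

21


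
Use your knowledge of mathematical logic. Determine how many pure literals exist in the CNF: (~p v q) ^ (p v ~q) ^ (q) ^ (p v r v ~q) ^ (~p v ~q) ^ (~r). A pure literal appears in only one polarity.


Check each variable for pure literal status:
p: mixed (not pure)
q: mixed (not pure)
r: mixed (not pure)
Pure literal count = 0

0


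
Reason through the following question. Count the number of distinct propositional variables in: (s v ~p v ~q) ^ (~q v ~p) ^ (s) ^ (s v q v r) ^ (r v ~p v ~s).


Identify each variable that appears in the formula.
Variables found: p, q, r, s
Count = 4

4


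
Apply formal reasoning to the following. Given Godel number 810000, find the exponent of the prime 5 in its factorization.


Factorize 810000 by dividing by 5 repeatedly.
Division steps: 5 divides 810000 exactly 4 time(s).
Exponent of 5 = 4

4


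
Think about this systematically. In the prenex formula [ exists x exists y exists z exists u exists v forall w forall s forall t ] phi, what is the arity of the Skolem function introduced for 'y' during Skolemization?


Quantifier prefix: exists x exists y exists z exists u exists v forall w forall s forall t
'y' is existentially quantified at position 2.
No universal quantifiers precede it.
Skolem function arity = 0 (a Skolem constant)

0


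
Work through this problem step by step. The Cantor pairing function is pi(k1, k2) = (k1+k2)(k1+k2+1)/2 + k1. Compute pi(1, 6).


k1 + k2 = 7
(k1+k2)(k1+k2+1)/2 = 7 * 8 / 2 = 28
pi = 28 + 1 = 29

29


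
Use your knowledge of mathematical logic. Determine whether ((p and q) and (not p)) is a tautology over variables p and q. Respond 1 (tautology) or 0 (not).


Check all 4 assignments:
p=0, q=0: 0
p=0, q=1: 0
p=1, q=0: 0
p=1, q=1: 0
Satisfying count = 0/4.
Tautology iff count = 4: no.

0


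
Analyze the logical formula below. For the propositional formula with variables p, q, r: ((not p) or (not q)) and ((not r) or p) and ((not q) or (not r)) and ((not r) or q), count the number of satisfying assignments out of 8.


Evaluate all 8 assignments for p, q, r:
p=0, q=0, r=0: 1
p=0, q=0, r=1: 0
p=0, q=1, r=0: 1
p=0, q=1, r=1: 0
p=1, q=0, r=0: 1
p=1, q=0, r=1: 0
p=1, q=1, r=0: 0
p=1, q=1, r=1: 0
Satisfying count = 3

3


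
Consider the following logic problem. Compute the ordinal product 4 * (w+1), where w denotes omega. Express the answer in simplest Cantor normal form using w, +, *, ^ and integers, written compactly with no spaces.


Compute 4 * (w+1).
Ordinal * is associative and left-distributive over +, but NOT commutative; for finite n>1, n*w = w but w*n stays w*n.
By left-distributivity: 4 * (w+1) = 4*w + 4*1 = w + 4 = w+4.
Result = w+4

w+4


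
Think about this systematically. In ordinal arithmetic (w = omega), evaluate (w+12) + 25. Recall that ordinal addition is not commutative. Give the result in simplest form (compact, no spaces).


Compute (w+12) + 25.
Ordinal + is associative but NOT commutative; for finite n>0, n + w = w but w + n stays w+n.
By associativity: (w+12) + 25 = w + (12+25) = w+37.
Result = w+37

w+37


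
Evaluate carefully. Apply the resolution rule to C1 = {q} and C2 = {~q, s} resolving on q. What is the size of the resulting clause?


Remove q from C1 and ~q from C2.
C1 remainder: {}
C2 remainder: {s}
Union (resolvent): {s}
Resolvent has 1 literal(s).

1


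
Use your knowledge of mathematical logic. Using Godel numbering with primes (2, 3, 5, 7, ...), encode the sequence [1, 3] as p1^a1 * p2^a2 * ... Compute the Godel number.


Encode each element as an exponent of the corresponding prime:
  2^1 = 2
  3^3 = 27
Product = 2 * 27 = 54

54


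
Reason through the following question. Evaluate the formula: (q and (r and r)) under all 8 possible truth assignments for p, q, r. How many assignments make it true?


Check all 8 assignments:
p=0, q=0, r=0: 0
p=0, q=0, r=1: 0
p=0, q=1, r=0: 0
p=0, q=1, r=1: 1
p=1, q=0, r=0: 0
p=1, q=0, r=1: 0
p=1, q=1, r=0: 0
p=1, q=1, r=1: 1
Count of True = 2

2


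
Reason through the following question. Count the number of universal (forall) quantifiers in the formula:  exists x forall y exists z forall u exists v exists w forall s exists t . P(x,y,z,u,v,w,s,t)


Quantifier prefix: exists x forall y exists z forall u exists v exists w forall s exists t
Mark each quantifier type:
  E U E U E E U E
Universal count = 3, Existential count = 5
Asked for universal (forall) quantifiers: 3

3


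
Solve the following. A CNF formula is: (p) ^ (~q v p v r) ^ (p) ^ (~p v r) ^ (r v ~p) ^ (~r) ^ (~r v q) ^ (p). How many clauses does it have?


A CNF formula is a conjunction of clauses.
Clauses are separated by ^.
Counting the conjuncts: 8 clauses.

8


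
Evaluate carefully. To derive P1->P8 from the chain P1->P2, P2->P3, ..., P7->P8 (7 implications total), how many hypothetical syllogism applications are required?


With 7 implications in a chain connecting 8 propositions:
P1->P2, P2->P3, ..., P7->P8
Steps needed = (number of implications) - 1 = 7 - 1 = 6

6


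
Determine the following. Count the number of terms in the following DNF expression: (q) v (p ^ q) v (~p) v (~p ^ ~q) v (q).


A DNF formula is a disjunction of terms (conjunctions).
Terms are separated by v.
Counting the disjuncts: 5 terms.

5


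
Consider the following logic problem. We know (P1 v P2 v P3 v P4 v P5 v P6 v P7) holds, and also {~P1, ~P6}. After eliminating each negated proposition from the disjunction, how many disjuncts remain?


Original disjuncts (7): P1, P2, P3, P4, P5, P6, P7
Negated (eliminate): ~P1, ~P6
Remaining disjuncts: P2, P3, P4, P5, P7
Count = 7 - 2 = 5

5


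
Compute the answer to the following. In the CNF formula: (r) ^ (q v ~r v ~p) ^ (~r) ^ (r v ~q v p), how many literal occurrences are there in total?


Counting literals in each clause:
Clause 1: 1 literal(s)
Clause 2: 3 literal(s)
Clause 3: 1 literal(s)
Clause 4: 3 literal(s)
Total = 8

8


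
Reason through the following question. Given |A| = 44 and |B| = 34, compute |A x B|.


The Cartesian product A x B contains all ordered pairs (a, b).
|A x B| = |A| * |B| = 44 * 34 = 1496

1496


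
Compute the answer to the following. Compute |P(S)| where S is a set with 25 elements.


The power set of a set with n elements has 2^n elements.
|P(S)| = 2^25 = 33554432

33554432


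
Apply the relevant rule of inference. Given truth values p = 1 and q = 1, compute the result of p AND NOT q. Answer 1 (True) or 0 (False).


p = 1, q = 1
Operation: p AND NOT q
Evaluate: 1 AND NOT 1 = 0

0


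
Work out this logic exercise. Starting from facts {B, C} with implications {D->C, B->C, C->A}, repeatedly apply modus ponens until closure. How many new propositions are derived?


Initial facts: {B, C}
Apply modus ponens to closure:
  C and C->A  =>  A
Final known: {A, B, C}
New propositions: {A}
Count = 1

1


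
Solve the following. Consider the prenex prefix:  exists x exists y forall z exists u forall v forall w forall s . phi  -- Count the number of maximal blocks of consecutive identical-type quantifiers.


Quantifier-type sequence: E E A E A A A  (A=forall, E=exists)
Group into maximal same-type runs:
  Ex2 | Ax1 | Ex1 | Ax3
Number of blocks = 4

4


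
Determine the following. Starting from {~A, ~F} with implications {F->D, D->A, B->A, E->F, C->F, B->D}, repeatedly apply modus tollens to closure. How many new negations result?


Initial negated facts: {~A, ~F}
Apply modus tollens to closure:
  ~A and D->A  =>  ~D
  ~A and B->A  =>  ~B
  ~F and E->F  =>  ~E
  ~F and C->F  =>  ~C
Final negated: {~A, ~B, ~C, ~D, ~E, ~F}
New negations: {~B, ~C, ~D, ~E}
Count = 4

4
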